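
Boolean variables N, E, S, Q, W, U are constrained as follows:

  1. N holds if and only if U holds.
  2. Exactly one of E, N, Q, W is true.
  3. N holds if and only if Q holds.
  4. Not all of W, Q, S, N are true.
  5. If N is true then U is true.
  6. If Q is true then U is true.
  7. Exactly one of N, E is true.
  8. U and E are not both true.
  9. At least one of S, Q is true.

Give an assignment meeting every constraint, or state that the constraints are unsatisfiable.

N: False; E: True; S: True; Q: False; W: False; U: False

  (1) N=F, U=F — same ✓
  (2) {E, N, Q, W}: 1 true — exactly one ✓
  (3) N=F, Q=F — same ✓
  (4) {W, Q, S, N}: 1/4 true — not all ✓
  (5) N=F ⇒ U: vacuous ✓
  (6) Q=F ⇒ U: vacuous ✓
  (7) {N, E}: 1 true — exactly one ✓
  (8) U=F, E=T — not both ✓
  (9) {S, Q}: 1 true — at least one ✓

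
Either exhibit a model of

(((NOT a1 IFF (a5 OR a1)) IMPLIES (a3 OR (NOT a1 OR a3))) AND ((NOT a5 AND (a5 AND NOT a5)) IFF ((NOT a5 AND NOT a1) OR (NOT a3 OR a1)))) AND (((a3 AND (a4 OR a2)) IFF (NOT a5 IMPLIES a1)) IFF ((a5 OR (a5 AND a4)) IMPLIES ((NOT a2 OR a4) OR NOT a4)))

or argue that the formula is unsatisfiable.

a1 = False; a2 = True; a3 = True; a4 = False; a5 = True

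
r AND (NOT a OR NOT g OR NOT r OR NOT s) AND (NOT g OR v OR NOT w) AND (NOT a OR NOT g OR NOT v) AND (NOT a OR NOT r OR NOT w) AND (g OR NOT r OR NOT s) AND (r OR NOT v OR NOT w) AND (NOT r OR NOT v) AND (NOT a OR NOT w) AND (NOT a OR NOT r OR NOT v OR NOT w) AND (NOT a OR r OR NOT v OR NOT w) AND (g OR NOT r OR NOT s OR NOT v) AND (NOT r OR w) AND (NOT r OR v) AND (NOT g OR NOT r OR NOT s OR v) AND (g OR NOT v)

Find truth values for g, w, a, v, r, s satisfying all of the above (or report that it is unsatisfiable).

Unsatisfiable — no assignment works.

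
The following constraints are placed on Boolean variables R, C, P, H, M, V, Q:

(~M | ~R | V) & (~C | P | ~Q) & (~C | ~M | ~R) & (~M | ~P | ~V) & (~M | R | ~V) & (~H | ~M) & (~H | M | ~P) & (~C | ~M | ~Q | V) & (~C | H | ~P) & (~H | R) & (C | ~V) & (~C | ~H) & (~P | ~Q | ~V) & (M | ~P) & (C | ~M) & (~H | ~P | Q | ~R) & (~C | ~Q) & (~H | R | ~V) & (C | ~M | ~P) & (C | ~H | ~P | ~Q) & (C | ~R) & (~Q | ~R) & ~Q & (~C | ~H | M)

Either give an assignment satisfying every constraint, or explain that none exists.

R = False, C = True, P = False, H = False, M = False, V = True, Q = False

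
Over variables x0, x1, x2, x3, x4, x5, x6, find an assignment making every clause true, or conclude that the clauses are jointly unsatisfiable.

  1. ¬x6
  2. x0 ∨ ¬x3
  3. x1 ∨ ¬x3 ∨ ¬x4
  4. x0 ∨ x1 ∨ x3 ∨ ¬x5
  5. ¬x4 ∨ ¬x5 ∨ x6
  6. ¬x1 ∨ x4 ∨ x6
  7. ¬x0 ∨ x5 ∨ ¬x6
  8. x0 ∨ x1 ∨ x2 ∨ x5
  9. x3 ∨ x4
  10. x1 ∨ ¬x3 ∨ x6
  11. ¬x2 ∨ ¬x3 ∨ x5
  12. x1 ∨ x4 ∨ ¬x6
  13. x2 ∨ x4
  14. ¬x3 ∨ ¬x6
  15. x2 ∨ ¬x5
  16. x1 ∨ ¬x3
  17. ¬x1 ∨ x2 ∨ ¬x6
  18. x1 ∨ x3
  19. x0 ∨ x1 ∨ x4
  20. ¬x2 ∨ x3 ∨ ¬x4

Unit clause (¬x6) forces x6 = False.
Set x0 = False.
  then (x0 ∨ ¬x3) forces x3 = False.
  then (x3 ∨ x4) forces x4 = True.
  then (x1 ∨ x3) forces x1 = True.
  then (¬x2 ∨ x3 ∨ ¬x4) forces x2 = False.
  then (¬x4 ∨ ¬x5 ∨ x6) forces x5 = False.
All clauses satisfied.

x0 = False, x1 = True, x2 = False, x3 = False, x4 = True, x5 = False, x6 = False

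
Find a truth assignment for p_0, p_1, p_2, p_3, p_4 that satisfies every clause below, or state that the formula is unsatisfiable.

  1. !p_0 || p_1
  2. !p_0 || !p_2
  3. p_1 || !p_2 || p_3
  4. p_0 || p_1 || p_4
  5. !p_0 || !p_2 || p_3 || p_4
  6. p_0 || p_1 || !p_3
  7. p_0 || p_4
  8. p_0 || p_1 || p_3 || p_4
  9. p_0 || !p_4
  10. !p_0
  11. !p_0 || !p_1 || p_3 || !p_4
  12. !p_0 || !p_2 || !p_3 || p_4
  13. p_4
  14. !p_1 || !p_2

UNSATISFIABLE

Case p_0 = True:
  Clause (!p_0) is falsified — contradiction.
Case p_0 = False:
  (p_0 || p_4) forces p_4 = True.
  Clause (p_0 || !p_4) is falsified — contradiction.
Both cases fail, so the formula is unsatisfiable.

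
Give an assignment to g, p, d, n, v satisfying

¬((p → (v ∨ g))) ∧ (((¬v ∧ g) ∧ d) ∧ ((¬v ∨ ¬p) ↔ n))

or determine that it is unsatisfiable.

Unsatisfiable

Case g = True: the conjunct ¬((p → (v ∨ g))) becomes ¬((p → True)) = False.
Case g = False: the conjunct g is False.
Both cases fail — unsatisfiable.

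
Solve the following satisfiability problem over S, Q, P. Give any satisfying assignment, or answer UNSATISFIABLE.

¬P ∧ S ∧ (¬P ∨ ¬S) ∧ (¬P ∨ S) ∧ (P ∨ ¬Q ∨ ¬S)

S=T; Q=F; P=F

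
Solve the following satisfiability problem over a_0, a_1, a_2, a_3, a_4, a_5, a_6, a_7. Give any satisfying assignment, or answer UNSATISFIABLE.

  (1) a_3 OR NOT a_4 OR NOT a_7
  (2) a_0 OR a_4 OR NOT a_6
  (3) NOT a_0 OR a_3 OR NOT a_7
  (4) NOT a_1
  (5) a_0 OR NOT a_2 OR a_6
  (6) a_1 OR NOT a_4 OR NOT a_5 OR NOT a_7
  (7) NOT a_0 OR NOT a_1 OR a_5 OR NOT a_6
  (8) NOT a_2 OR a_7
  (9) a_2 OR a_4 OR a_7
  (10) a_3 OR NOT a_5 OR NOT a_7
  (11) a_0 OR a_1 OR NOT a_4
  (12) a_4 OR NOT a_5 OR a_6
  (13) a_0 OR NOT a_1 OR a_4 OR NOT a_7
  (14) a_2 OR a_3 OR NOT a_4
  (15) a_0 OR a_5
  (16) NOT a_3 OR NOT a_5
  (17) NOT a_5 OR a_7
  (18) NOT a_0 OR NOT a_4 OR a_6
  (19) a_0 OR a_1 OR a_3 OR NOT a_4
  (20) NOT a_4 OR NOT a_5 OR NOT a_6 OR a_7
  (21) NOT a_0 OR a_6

Unit clause (NOT a_1) forces a_1 = False.
Set a_0 = True.
  then (NOT a_0 OR a_6) forces a_6 = True.
Set a_2 = False.
Try a_3 = False:
  (NOT a_0 OR a_3 OR NOT a_7) forces a_7 = False.
  (a_2 OR a_4 OR a_7) forces a_4 = True.
  clause (a_2 OR a_3 OR NOT a_4) is falsified — backtrack.
So a_3 = True.
  then (NOT a_3 OR NOT a_5) forces a_5 = False.
Set a_4 = False.
  then (a_2 OR a_4 OR a_7) forces a_7 = True.
All clauses satisfied.

a_0 = True, a_1 = False, a_2 = False, a_3 = True, a_4 = False, a_5 = False, a_6 = True, a_7 = True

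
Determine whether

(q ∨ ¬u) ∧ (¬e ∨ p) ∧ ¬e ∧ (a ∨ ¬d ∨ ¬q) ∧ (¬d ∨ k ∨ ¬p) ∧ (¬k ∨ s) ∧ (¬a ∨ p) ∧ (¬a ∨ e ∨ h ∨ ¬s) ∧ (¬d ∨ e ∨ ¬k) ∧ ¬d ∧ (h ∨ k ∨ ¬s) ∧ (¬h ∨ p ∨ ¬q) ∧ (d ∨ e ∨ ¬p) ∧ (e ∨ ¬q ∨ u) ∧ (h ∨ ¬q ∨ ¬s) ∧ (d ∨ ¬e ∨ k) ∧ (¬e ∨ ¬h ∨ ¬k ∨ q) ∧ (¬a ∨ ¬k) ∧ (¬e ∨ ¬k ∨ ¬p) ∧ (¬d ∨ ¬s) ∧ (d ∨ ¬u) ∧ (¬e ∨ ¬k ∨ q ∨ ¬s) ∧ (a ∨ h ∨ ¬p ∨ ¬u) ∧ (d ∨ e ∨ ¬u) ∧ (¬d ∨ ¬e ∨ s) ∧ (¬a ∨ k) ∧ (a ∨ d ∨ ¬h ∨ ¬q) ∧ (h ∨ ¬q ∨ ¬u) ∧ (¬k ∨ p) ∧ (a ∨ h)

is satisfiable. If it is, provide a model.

Unit clause (¬e) forces e = False.
Unit clause (¬d) forces d = False.
In (d ∨ e ∨ ¬p) only ¬p is left, so p = False.
In (d ∨ ¬u) only ¬u is left, so u = False.
In (¬k ∨ p) only ¬k is left, so k = False.
In (¬a ∨ p) only ¬a is left, so a = False.
In (e ∨ ¬q ∨ u) only ¬q is left, so q = False.
In (a ∨ h) only h is left, so h = True.
Set s = False.
All clauses satisfied.

a=F; q=F; e=F; p=F; u=F; d=F; h=T; k=F; s=F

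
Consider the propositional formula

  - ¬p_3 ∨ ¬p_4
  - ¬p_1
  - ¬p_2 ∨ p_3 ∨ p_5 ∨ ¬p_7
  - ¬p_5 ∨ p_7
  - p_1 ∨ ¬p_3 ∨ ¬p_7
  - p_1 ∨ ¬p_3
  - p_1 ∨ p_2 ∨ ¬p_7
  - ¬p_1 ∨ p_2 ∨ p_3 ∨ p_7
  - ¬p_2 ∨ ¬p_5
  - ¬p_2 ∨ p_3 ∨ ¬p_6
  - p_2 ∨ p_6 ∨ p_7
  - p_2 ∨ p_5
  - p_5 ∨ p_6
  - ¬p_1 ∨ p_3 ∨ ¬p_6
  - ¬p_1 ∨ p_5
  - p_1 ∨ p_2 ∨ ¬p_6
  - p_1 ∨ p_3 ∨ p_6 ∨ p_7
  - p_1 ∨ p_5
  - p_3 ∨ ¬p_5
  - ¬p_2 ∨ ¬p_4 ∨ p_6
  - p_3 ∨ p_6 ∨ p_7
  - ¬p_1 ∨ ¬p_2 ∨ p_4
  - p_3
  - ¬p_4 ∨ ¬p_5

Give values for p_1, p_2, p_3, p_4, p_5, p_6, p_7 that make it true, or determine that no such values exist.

Unsatisfiable — no assignment works.

Case p_1 = True:
  Clause (¬p_1) is falsified — contradiction.
Case p_1 = False:
  (p_1 ∨ ¬p_3) forces p_3 = False.
  Clause (p_3) is falsified — contradiction.
Both cases fail, so the formula is unsatisfiable.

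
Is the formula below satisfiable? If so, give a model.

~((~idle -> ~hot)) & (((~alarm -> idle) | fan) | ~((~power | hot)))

power=T; alarm=T; idle=F; hot=T; fan=T

  ~((~idle -> ~hot)) = True
    ~idle -> ~hot = False
      ~idle = True
      ~hot = False
  ((~alarm -> idle) | fan) | ~((~power | hot)) = True
    (~alarm -> idle) | fan = True
      ~alarm -> idle = True
        ~alarm = False
    ~((~power | hot)) = False
      ~power | hot = True
        ~power = False
Both conjuncts True, so the formula holds.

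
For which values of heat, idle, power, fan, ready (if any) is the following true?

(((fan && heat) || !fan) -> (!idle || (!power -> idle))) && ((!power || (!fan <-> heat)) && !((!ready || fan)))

heat = True; idle = True; power = True; fan = False; ready = True

  ((fan && heat) || !fan) -> (!idle || (!power -> idle)) = True
    (fan && heat) || !fan = True
      fan && heat = False
      !fan = True
    !idle || (!power -> idle) = True
      !idle = False
      !power -> idle = True
        !power = False
  (!power || (!fan <-> heat)) && !((!ready || fan)) = True
    !power || (!fan <-> heat) = True
      !power = False
      !fan <-> heat = True
        !fan = True
    !((!ready || fan)) = True
      !ready || fan = False
        !ready = False
Both conjuncts True, so the formula holds.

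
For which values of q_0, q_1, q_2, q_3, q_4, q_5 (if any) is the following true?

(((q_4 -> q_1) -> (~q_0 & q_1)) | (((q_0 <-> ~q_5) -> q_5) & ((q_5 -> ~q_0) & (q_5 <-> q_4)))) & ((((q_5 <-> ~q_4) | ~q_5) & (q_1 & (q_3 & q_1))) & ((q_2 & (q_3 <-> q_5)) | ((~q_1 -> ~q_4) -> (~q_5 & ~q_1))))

q_0=F; q_1=T; q_2=T; q_3=T; q_4=F; q_5=T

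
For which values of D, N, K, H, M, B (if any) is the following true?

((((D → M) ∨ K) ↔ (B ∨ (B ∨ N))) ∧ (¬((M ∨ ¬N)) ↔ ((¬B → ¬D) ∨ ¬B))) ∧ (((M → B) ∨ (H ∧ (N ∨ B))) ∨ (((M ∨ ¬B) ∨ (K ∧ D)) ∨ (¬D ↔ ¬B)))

D = True; N = True; K = True; H = True; M = False; B = False

  (((D → M) ∨ K) ↔ (B ∨ (B ∨ N))) ∧ (¬((M ∨ ¬N)) ↔ ((¬B → ¬D) ∨ ¬B)) = True
    ((D → M) ∨ K) ↔ (B ∨ (B ∨ N)) = True
      (D → M) ∨ K = True
        D → M = False
      B ∨ (B ∨ N) = True
        B ∨ N = True
    ¬((M ∨ ¬N)) ↔ ((¬B → ¬D) ∨ ¬B) = True
      ¬((M ∨ ¬N)) = True
        M ∨ ¬N = False
          ¬N = False
      (¬B → ¬D) ∨ ¬B = True
        ¬B → ¬D = False
          ¬B = True
          ¬D = False
        ¬B = True
  ((M → B) ∨ (H ∧ (N ∨ B))) ∨ (((M ∨ ¬B) ∨ (K ∧ D)) ∨ (¬D ↔ ¬B)) = True
    (M → B) ∨ (H ∧ (N ∨ B)) = True
      M → B = True
      H ∧ (N ∨ B) = True
        N ∨ B = True
    ((M ∨ ¬B) ∨ (K ∧ D)) ∨ (¬D ↔ ¬B) = True
      (M ∨ ¬B) ∨ (K ∧ D) = True
        M ∨ ¬B = True
          ¬B = True
        K ∧ D = True
      ¬D ↔ ¬B = False
        ¬D = False
        ¬B = True
Both conjuncts True, so the formula holds.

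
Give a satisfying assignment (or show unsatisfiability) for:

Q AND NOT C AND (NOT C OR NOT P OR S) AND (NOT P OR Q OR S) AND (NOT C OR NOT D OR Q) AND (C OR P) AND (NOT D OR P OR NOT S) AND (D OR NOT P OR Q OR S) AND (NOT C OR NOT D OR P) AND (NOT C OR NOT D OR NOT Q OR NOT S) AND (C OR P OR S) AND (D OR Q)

Unit clause (Q) forces Q = True.
Unit clause (NOT C) forces C = False.
In (C OR P) only P is left, so P = True.
Set S = True.
Set D = True.
All clauses satisfied.

C=F, S=T, P=T, Q=T, D=T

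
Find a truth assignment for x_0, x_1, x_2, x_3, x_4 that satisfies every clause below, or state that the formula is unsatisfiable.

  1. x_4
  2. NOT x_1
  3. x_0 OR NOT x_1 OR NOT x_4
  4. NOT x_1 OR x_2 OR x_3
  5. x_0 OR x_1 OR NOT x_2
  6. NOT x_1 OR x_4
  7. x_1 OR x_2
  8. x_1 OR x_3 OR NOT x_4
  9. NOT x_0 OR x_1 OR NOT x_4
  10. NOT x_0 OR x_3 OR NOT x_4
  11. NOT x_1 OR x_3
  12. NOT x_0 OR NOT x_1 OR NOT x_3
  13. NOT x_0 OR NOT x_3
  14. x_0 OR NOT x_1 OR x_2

Case x_1 = True:
  Clause (NOT x_1) is falsified — contradiction.
Case x_1 = False:
  (x_4) forces x_4 = True.
  (x_1 OR x_2) forces x_2 = True.
  (x_0 OR x_1 OR NOT x_2) forces x_0 = True.
  Clause (NOT x_0 OR x_1 OR NOT x_4) is falsified — contradiction.
Both cases fail, so the formula is unsatisfiable.

The formula is unsatisfiable.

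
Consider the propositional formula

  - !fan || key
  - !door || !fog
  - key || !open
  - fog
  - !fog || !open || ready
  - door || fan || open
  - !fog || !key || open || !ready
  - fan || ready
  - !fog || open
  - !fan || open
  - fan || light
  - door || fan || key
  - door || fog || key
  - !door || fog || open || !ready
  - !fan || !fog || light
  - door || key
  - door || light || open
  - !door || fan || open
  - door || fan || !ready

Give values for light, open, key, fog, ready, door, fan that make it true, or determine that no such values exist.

Unit clause (fog) forces fog = True.
In (!fog || open) only open is left, so open = True.
In (!door || !fog) only !door is left, so door = False.
In (key || !open) only key is left, so key = True.
In (!fog || !open || ready) only ready is left, so ready = True.
In (door || fan || !ready) only fan is left, so fan = True.
In (!fan || !fog || light) only light is left, so light = True.
All clauses satisfied.

light = True, open = True, key = True, fog = True, ready = True, door = False, fan = True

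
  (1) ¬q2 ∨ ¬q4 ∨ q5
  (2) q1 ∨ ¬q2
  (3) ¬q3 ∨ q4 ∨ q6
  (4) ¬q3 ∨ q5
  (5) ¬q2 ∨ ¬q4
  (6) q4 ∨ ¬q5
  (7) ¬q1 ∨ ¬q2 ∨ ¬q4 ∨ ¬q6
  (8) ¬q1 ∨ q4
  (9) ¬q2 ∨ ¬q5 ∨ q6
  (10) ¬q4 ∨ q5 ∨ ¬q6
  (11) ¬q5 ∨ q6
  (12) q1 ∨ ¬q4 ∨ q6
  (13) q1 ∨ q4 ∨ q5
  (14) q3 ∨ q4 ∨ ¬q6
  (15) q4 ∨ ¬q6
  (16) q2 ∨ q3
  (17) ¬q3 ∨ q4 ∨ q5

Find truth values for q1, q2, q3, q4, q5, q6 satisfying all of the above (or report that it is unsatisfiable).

q1 = False, q2 = False, q3 = True, q4 = True, q5 = True, q6 = True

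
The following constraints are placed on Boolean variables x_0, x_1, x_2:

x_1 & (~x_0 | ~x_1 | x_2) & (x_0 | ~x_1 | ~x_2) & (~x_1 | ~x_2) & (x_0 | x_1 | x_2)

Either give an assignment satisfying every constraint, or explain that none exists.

Unit clause (x_1) forces x_1 = True.
In (~x_1 | ~x_2) only ~x_2 is left, so x_2 = False.
In (~x_0 | ~x_1 | x_2) only ~x_0 is left, so x_0 = False.
Check each clause:
  (x_1): x_1 holds.
  (~x_0 | ~x_1 | x_2): ~x_0 holds.
  (x_0 | ~x_1 | ~x_2): ~x_2 holds.
  (~x_1 | ~x_2): ~x_2 holds.
  (x_0 | x_1 | x_2): x_1 holds.
All clauses satisfied.

x_0 = False; x_1 = True; x_2 = False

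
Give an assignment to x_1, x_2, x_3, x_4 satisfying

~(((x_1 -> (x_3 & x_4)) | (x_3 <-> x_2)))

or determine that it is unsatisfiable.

x_1 = True, x_2 = True, x_3 = False, x_4 = True

  ~(((x_1 -> (x_3 & x_4)) | (x_3 <-> x_2))) = True
    (x_1 -> (x_3 & x_4)) | (x_3 <-> x_2) = False
      x_1 -> (x_3 & x_4) = False
        x_3 & x_4 = False
      x_3 <-> x_2 = False
The formula evaluates to True.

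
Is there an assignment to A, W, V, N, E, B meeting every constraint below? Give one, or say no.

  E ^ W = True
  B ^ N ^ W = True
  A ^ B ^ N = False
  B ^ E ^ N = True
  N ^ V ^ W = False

Unsatisfiable

Adding constraints 1, 2, 4 mod 2: every variable appears an even number of times on the left, so the left side is 0.
But the right sides sum to 1 (mod 2). 0 ≠ 1 — the system is inconsistent.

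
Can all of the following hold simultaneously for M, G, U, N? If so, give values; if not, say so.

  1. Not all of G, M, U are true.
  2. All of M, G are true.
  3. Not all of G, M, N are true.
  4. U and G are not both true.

M = True, G = True, U = False, N = False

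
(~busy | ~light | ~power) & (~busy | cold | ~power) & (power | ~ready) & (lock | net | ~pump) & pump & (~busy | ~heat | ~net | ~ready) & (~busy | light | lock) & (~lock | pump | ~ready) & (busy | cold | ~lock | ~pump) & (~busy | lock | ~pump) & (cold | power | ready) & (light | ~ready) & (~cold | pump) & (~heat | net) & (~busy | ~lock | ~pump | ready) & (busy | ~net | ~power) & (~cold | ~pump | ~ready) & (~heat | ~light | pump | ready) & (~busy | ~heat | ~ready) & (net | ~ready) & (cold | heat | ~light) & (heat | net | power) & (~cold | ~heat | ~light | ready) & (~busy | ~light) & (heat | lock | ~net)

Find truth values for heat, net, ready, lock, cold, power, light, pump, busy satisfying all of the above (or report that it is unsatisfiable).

Unit clause (pump) forces pump = True.
Set heat = False.
Set net = False.
  then (lock | net | ~pump) forces lock = True.
  then (net | ~ready) forces ready = False.
  then (heat | net | power) forces power = True.
  then (~busy | ~lock | ~pump | ready) forces busy = False.
  then (busy | cold | ~lock | ~pump) forces cold = True.
Set light = False.
All clauses satisfied.

heat = False, net = False, ready = False, lock = True, cold = True, power = True, light = False, pump = True, busy = False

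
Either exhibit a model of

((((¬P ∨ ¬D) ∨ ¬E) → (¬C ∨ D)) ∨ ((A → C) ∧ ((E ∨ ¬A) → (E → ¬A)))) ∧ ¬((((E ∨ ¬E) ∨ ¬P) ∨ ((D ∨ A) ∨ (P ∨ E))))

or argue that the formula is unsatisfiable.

The conjunct ¬((((E ∨ ¬E) ∨ ¬P) ∨ ((D ∨ A) ∨ (P ∨ E)))) is unsatisfiable on its own:
  P = True: this becomes ¬(((E ∨ ¬E) ∨ True)) = False.
  P = False: this becomes ¬((True ∨ ((D ∨ A) ∨ E))) = False.
So the whole conjunction is unsatisfiable.

Unsatisfiable — no assignment works.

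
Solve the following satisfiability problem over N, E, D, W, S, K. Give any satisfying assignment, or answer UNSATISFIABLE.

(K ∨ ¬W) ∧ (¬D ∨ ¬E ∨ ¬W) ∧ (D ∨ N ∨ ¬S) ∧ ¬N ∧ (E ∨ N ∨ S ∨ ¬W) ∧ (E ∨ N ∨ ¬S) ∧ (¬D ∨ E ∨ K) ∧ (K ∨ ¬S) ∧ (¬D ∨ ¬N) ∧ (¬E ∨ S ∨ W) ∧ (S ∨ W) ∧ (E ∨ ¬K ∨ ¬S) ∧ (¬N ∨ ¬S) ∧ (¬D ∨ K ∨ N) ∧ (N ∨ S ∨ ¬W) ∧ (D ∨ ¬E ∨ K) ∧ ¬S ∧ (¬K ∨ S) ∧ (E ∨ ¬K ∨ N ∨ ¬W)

Case N = True:
  Clause (¬N) is falsified — contradiction.
Case N = False:
  (¬S) forces S = False.
  (S ∨ W) forces W = True.
  Clause (N ∨ S ∨ ¬W) is falsified — contradiction.
Both cases fail, so the formula is unsatisfiable.

The formula is unsatisfiable.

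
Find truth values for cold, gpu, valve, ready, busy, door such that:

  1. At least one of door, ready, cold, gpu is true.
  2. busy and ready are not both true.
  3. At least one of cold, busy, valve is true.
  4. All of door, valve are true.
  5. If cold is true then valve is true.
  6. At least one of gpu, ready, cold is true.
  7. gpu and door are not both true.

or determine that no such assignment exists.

cold: True, gpu: False, valve: True, ready: True, busy: False, door: True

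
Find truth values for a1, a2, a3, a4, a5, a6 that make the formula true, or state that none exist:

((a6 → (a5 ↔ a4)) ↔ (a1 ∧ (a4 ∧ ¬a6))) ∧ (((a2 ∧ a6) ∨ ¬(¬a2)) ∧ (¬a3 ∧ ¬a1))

a1: False; a2: True; a3: False; a4: False; a5: True; a6: True

  (a6 → (a5 ↔ a4)) ↔ (a1 ∧ (a4 ∧ ¬a6)) = True
    a6 → (a5 ↔ a4) = False
      a5 ↔ a4 = False
    a1 ∧ (a4 ∧ ¬a6) = False
      a4 ∧ ¬a6 = False
        ¬a6 = False
  ((a2 ∧ a6) ∨ ¬(¬a2)) ∧ (¬a3 ∧ ¬a1) = True
    (a2 ∧ a6) ∨ ¬(¬a2) = True
      a2 ∧ a6 = True
      ¬(¬a2) = True
        ¬a2 = False
    ¬a3 ∧ ¬a1 = True
      ¬a3 = True
      ¬a1 = True
Both conjuncts True, so the formula holds.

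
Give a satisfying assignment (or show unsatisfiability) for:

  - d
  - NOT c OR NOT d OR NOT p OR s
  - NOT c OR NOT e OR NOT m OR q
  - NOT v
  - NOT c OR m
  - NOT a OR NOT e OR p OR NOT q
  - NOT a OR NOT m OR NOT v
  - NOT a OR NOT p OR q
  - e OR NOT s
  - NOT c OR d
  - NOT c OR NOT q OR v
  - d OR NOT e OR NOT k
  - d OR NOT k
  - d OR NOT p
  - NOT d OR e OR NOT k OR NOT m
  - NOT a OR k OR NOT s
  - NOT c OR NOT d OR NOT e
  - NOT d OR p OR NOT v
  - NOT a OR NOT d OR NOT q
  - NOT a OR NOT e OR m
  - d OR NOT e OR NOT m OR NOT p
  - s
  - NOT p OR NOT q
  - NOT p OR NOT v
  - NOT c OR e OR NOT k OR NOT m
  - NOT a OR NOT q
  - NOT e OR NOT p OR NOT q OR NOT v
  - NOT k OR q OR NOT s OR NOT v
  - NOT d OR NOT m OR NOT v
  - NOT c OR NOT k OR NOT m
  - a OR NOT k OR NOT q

d: True, m: True, q: False, e: True, k: True, s: True, a: True, p: False, v: False, c: False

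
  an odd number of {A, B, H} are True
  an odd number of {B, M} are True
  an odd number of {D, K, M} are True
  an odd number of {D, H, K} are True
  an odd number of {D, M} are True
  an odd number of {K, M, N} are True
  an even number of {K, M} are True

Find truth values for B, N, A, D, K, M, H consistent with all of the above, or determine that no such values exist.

B=T, N=T, A=F, D=T, K=F, M=F, H=F

{A, B, H}: 1 true → odd ✓
{B, M}: 1 true → odd ✓
{D, K, M}: 1 true → odd ✓
{D, H, K}: 1 true → odd ✓
{D, M}: 1 true → odd ✓
{K, M, N}: 1 true → odd ✓
{K, M}: 0 true → even ✓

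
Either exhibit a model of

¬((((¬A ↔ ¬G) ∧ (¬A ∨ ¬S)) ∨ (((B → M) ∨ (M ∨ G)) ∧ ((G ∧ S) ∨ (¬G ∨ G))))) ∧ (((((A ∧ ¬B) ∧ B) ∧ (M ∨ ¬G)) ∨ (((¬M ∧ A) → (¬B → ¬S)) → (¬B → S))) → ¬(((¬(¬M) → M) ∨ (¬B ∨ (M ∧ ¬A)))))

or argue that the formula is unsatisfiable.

The formula is unsatisfiable.

Case G = True: the conjunct ¬((((¬A ↔ ¬G) ∧ (¬A ∨ ¬S)) ∨ (((B → M) ∨ (M ∨ G)) ∧ ((G ∧ S) ∨ (¬G ∨ G))))) becomes ¬(((A ∧ (¬A ∨ ¬S)) ∨ True)) = False.
Case G = False: the formula simplifies to ¬(((¬A ∧ (¬A ∨ ¬S)) ∨ ((B → M) ∨ M))) ∧ ((((A ∧ ¬B) ∧ B) ∨ (((¬M ∧ A) → (¬B → ¬S)) → (¬B → S))) → ¬(((¬(¬M) → M) ∨ (¬B ∨ (M ∧ ¬A))))).
  B = True: simplifies to ¬(((¬A ∧ (¬A ∨ ¬S)) ∨ (M ∨ M))) ∧ ¬(((¬(¬M) → M) ∨ (M ∧ ¬A))).
    M = True: the conjunct ¬(((¬A ∧ (¬A ∨ ¬S)) ∨ (M ∨ M))) becomes ¬(((¬A ∧ (¬A ∨ ¬S)) ∨ True)) = False.
    M = False: the conjunct ¬(((¬(¬M) → M) ∨ (M ∧ ¬A))) becomes ¬((True ∨ False)) = False.
  B = False: the conjunct ¬(((¬A ∧ (¬A ∨ ¬S)) ∨ ((B → M) ∨ M))) becomes ¬(((¬A ∧ (¬A ∨ ¬S)) ∨ True)) = False.
Both cases fail — unsatisfiable.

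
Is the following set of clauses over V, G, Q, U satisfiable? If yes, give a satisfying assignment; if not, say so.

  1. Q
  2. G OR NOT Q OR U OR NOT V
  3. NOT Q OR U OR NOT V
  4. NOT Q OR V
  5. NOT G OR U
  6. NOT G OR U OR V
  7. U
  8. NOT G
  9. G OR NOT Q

No satisfying assignment exists.

Case G = True:
  Clause (NOT G) is falsified — contradiction.
Case G = False:
  (Q) forces Q = True.
  Clause (G OR NOT Q) is falsified — contradiction.
Both cases fail, so the formula is unsatisfiable.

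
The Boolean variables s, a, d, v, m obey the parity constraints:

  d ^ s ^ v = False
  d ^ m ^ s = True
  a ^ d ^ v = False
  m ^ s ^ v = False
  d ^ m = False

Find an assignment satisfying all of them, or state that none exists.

s: True; a: True; d: False; v: True; m: False

d ^ s ^ v = F ^ T ^ T = False ✓
d ^ m ^ s = F ^ F ^ T = True ✓
a ^ d ^ v = T ^ F ^ T = False ✓
m ^ s ^ v = F ^ T ^ T = False ✓
d ^ m = F ^ F = False ✓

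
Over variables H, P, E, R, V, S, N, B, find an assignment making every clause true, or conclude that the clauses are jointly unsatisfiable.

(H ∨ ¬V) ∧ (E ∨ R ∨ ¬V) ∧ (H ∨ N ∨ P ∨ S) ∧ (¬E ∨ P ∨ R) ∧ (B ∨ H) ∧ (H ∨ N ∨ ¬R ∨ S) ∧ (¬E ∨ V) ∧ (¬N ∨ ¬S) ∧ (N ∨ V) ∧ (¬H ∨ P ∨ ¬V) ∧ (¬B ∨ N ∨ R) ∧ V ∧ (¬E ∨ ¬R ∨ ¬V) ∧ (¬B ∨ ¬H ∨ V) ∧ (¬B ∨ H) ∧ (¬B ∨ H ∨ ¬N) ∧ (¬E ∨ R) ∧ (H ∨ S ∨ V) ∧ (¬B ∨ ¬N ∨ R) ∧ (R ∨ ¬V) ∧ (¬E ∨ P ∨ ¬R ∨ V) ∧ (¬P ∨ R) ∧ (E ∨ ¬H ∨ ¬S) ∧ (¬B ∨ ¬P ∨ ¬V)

H=T; P=T; E=F; R=T; V=T; S=F; N=T; B=F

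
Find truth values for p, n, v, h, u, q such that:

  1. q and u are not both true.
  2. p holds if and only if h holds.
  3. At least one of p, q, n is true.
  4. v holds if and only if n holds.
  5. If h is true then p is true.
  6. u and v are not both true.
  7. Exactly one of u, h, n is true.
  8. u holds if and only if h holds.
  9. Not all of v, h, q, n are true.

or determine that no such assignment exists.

p=F; n=T; v=T; h=F; u=F; q=T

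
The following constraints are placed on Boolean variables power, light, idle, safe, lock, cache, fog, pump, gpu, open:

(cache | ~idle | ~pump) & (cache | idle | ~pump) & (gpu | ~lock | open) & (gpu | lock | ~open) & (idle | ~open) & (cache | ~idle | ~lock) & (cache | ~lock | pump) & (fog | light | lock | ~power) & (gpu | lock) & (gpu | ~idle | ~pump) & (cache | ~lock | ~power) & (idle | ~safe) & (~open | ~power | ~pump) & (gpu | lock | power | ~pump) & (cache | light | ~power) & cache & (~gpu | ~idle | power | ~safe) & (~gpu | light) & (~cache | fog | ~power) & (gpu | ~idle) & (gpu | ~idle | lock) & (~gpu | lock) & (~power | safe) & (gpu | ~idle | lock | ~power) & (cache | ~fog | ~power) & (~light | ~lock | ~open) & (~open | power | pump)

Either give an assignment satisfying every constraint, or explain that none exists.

power = False, light = True, idle = True, safe = False, lock = True, cache = True, fog = False, pump = False, gpu = True, open = False

Unit clause (cache) forces cache = True.
Set power = False.
Try light = False:
  (~gpu | light) forces gpu = False.
  (gpu | lock) forces lock = True.
  (gpu | ~lock | open) forces open = True.
  (idle | ~open) forces idle = True.
  clause (gpu | ~idle) is falsified — backtrack.
So light = True.
Set idle = True.
  then (gpu | ~idle) forces gpu = True.
  then (~gpu | lock) forces lock = True.
  then (~light | ~lock | ~open) forces open = False.
  then (~gpu | ~idle | power | ~safe) forces safe = False.
Set fog = False.
Set pump = False.
All clauses satisfied.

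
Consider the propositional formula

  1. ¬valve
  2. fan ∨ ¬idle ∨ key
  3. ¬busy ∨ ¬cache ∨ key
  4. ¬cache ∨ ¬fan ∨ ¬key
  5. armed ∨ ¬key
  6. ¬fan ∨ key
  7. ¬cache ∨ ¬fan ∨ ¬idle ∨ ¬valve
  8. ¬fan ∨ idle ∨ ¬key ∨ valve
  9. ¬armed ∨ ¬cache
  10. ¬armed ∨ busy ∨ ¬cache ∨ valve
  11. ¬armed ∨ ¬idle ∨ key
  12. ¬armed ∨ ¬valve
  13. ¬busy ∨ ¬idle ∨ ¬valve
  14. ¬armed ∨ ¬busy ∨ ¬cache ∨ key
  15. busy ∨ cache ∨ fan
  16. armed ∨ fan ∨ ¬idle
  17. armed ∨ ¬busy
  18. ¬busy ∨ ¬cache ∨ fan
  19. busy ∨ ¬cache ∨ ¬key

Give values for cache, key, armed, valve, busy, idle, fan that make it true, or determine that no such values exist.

cache: False, key: False, armed: True, valve: False, busy: True, idle: False, fan: False

Unit clause (¬valve) forces valve = False.
Set cache = False.
Set key = False.
  then (¬fan ∨ key) forces fan = False.
  then (busy ∨ cache ∨ fan) forces busy = True.
  then (armed ∨ ¬busy) forces armed = True.
  then (fan ∨ ¬idle ∨ key) forces idle = False.
All clauses satisfied.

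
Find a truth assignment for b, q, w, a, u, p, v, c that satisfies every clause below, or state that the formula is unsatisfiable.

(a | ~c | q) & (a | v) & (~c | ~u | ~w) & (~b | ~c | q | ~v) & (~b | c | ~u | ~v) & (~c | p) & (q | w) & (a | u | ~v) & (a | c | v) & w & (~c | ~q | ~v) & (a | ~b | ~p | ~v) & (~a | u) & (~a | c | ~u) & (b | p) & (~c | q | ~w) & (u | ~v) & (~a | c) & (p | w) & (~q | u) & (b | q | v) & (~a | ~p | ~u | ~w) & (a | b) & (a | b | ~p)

No satisfying assignment exists.

Case a = True:
  (w) forces w = True.
  (~a | u) forces u = True.
  (~c | ~u | ~w) forces c = False.
  Clause (~a | c | ~u) is falsified — contradiction.
Case a = False:
  (a | v) forces v = True.
  (a | u | ~v) forces u = True.
  (w) forces w = True.
  (~c | ~u | ~w) forces c = False.
  (~b | c | ~u | ~v) forces b = False.
  Clause (a | b) is falsified — contradiction.
Both cases fail, so the formula is unsatisfiable.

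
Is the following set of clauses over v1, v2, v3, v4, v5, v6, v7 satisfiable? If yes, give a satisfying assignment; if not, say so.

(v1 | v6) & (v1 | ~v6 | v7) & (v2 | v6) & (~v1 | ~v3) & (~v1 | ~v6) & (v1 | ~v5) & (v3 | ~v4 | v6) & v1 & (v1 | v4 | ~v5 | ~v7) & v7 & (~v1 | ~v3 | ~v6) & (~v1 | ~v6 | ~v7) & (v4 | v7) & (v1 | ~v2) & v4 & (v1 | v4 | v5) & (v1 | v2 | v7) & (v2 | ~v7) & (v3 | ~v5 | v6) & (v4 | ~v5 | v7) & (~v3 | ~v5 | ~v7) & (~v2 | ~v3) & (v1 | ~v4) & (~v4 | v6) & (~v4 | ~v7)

Unsatisfiable — no assignment works.

Case v4 = True:
  (v1) forces v1 = True.
  (~v1 | ~v3) forces v3 = False.
  (~v1 | ~v6) forces v6 = False.
  Clause (v3 | ~v4 | v6) is falsified — contradiction.
Case v4 = False:
  Clause (v4) is falsified — contradiction.
Both cases fail, so the formula is unsatisfiable.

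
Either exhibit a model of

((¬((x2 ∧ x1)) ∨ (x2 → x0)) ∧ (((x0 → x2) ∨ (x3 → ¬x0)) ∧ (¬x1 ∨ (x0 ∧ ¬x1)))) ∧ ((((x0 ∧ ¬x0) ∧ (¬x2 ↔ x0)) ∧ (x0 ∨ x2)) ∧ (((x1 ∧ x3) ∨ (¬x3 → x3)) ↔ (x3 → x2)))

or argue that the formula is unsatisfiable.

Case x0 = True: the conjunct ¬x0 is False.
Case x0 = False: the conjunct x0 is False.
Both cases fail — unsatisfiable.

Unsatisfiable — no assignment works.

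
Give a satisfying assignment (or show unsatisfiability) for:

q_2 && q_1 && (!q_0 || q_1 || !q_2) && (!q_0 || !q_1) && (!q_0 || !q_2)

Unit clause (q_2) forces q_2 = True.
Unit clause (q_1) forces q_1 = True.
In (!q_0 || !q_1) only !q_0 is left, so q_0 = False.
All clauses satisfied.

q_0 = False, q_1 = True, q_2 = True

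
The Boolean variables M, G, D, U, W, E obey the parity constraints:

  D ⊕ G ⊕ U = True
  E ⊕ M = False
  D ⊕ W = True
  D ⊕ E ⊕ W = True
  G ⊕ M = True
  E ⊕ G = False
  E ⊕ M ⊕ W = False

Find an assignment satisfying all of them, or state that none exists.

Unsatisfiable

Adding constraints 2, 5, 6 mod 2: every variable appears an even number of times on the left, so the left side is 0.
But the right sides sum to 1 (mod 2). 0 ≠ 1 — the system is inconsistent.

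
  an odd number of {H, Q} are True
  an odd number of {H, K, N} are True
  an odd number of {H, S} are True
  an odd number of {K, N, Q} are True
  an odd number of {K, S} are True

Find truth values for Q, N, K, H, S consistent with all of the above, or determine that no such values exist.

Adding constraints 1, 2, 4 mod 2: every variable appears an even number of times on the left, so the left side is 0.
But the right sides sum to 1 (mod 2). 0 ≠ 1 — the system is inconsistent.

No satisfying assignment exists.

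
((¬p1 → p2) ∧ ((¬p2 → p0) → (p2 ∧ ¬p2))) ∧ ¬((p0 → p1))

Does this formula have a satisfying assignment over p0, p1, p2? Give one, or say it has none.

Case p2 = True: the conjunct (¬p2 → p0) → (p2 ∧ ¬p2) becomes (False → p0) → (True ∧ False) = False.
Case p2 = False: the formula simplifies to (p1 ∧ ¬p0) ∧ ¬((p0 → p1)).
  p0 = True: the conjunct ¬p0 is False.
  p0 = False: the conjunct ¬((p0 → p1)) becomes ¬((False → p1)) = False.
Both cases fail — unsatisfiable.

Unsatisfiable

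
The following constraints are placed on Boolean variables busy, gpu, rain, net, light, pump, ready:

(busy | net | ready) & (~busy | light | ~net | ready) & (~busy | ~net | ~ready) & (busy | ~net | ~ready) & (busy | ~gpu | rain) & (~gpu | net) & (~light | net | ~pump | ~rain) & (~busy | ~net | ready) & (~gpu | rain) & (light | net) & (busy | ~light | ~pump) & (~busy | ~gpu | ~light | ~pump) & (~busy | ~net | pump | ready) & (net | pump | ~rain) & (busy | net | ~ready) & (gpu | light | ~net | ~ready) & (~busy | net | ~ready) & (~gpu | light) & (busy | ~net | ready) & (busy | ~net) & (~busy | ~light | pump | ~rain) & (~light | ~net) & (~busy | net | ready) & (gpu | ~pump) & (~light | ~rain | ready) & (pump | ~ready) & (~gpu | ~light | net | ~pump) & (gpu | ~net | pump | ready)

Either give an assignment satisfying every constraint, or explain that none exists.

Case gpu = True:
  (~gpu | net) forces net = True.
  (~gpu | rain) forces rain = True.
  (~gpu | light) forces light = True.
  Clause (~light | ~net) is falsified — contradiction.
Case gpu = False:
  (gpu | ~pump) forces pump = False.
  (pump | ~ready) forces ready = False.
  (gpu | ~net | pump | ready) forces net = False.
  (busy | net | ready) forces busy = True.
  Clause (~busy | net | ready) is falsified — contradiction.
Both cases fail, so the formula is unsatisfiable.

Unsatisfiable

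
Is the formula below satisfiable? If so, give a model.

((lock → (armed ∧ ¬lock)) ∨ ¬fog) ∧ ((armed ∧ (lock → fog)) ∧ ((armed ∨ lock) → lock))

No satisfying assignment exists.

Case lock = True: the formula simplifies to ¬fog ∧ (armed ∧ fog).
  fog = True: the conjunct ¬fog is False.
  fog = False: the conjunct fog is False.
Case lock = False: the formula simplifies to armed ∧ ¬armed.
  armed = True: the conjunct ¬armed is False.
  armed = False: the conjunct armed is False.
Both cases fail — unsatisfiable.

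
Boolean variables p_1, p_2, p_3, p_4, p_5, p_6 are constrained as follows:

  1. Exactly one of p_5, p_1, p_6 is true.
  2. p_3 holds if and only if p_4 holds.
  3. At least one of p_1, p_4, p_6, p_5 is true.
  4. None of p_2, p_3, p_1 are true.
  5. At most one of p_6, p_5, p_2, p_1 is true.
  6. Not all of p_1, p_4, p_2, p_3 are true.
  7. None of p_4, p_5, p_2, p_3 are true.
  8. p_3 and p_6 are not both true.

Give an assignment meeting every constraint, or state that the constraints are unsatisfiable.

p_1 = False; p_2 = False; p_3 = False; p_4 = False; p_5 = False; p_6 = True

  (1) {p_5, p_1, p_6}: 1 true — exactly one ✓
  (2) p_3=F, p_4=F — same ✓
  (3) {p_1, p_4, p_6, p_5}: 1 true — at least one ✓
  (4) {p_2, p_3, p_1}: 0 true — none ✓
  (5) {p_6, p_5, p_2, p_1}: 1 true — at most one ✓
  (6) {p_1, p_4, p_2, p_3}: 0/4 true — not all ✓
  (7) {p_4, p_5, p_2, p_3}: 0 true — none ✓
  (8) p_3=F, p_6=T — not both ✓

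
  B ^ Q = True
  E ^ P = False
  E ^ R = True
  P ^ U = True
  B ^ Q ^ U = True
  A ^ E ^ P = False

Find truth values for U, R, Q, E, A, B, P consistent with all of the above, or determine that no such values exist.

U=F, R=F, Q=F, E=T, A=F, B=T, P=T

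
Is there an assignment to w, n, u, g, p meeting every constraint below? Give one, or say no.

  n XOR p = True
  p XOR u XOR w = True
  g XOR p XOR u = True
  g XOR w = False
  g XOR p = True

w = False, n = False, u = False, g = False, p = True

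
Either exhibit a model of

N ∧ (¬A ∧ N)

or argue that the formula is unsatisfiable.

N=T, A=F

  ¬A ∧ N = True
    ¬A = True
Both conjuncts True, so the formula holds.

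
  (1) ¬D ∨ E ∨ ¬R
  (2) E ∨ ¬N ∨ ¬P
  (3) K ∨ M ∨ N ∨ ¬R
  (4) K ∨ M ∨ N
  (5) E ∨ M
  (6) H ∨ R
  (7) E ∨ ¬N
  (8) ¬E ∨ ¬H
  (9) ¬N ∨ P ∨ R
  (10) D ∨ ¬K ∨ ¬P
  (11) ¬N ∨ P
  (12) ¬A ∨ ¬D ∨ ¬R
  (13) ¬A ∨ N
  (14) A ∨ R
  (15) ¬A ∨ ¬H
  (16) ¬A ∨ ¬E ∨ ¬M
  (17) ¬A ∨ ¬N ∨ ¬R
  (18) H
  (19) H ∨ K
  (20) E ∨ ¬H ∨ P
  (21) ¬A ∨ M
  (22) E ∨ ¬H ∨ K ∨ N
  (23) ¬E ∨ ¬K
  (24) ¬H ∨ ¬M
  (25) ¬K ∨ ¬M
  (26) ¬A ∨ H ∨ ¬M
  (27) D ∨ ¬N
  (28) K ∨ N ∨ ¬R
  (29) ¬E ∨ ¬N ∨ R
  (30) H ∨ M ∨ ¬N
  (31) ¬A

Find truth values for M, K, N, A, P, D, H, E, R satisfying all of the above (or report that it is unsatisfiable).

Case H = True:
  (¬E ∨ ¬H) forces E = False.
  (E ∨ M) forces M = True.
  Clause (¬H ∨ ¬M) is falsified — contradiction.
Case H = False:
  Clause (H) is falsified — contradiction.
Both cases fail, so the formula is unsatisfiable.

Unsatisfiable — no assignment works.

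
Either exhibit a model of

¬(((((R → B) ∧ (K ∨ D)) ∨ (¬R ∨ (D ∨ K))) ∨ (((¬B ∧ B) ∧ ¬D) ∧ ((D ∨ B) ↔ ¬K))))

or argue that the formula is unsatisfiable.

R=T, D=F, K=F, B=T

  ¬(((((R → B) ∧ (K ∨ D)) ∨ (¬R ∨ (D ∨ K))) ∨ (((¬B ∧ B) ∧ ¬D) ∧ ((D ∨ B) ↔ ¬K)))) = True
    (((R → B) ∧ (K ∨ D)) ∨ (¬R ∨ (D ∨ K))) ∨ (((¬B ∧ B) ∧ ¬D) ∧ ((D ∨ B) ↔ ¬K)) = False
      ((R → B) ∧ (K ∨ D)) ∨ (¬R ∨ (D ∨ K)) = False
        (R → B) ∧ (K ∨ D) = False
          R → B = True
          K ∨ D = False
        ¬R ∨ (D ∨ K) = False
          ¬R = False
          D ∨ K = False
      ((¬B ∧ B) ∧ ¬D) ∧ ((D ∨ B) ↔ ¬K) = False
        (¬B ∧ B) ∧ ¬D = False
          ¬B ∧ B = False
            ¬B = False
          ¬D = True
        (D ∨ B) ↔ ¬K = True
          D ∨ B = True
          ¬K = True
The formula evaluates to True.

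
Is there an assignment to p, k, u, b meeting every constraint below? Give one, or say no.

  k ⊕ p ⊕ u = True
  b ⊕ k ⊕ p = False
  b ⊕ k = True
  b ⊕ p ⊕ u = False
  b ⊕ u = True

p: True, k: False, u: False, b: True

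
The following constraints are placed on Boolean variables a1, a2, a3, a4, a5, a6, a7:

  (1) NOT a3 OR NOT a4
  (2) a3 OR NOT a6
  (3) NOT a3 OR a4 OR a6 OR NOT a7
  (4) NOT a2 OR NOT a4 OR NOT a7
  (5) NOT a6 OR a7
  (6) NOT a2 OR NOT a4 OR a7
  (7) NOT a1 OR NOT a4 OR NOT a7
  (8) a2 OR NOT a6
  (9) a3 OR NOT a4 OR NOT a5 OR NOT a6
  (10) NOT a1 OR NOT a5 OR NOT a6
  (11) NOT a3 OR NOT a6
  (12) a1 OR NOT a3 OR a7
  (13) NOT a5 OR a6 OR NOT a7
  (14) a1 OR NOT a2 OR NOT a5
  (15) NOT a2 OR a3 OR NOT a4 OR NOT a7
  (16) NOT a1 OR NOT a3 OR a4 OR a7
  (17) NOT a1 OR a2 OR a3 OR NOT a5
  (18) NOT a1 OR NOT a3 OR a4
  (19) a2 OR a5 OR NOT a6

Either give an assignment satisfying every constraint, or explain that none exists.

Set a1 = True.
Set a2 = False.
  then (a2 OR NOT a6) forces a6 = False.
Try a3 = True:
  (NOT a3 OR NOT a4) forces a4 = False.
  clause (NOT a1 OR NOT a3 OR a4) is falsified — backtrack.
So a3 = False.
  then (NOT a1 OR a2 OR a3 OR NOT a5) forces a5 = False.
Set a4 = True.
  then (NOT a1 OR NOT a4 OR NOT a7) forces a7 = False.
All clauses satisfied.

a1 = True, a2 = False, a3 = False, a4 = True, a5 = False, a6 = False, a7 = False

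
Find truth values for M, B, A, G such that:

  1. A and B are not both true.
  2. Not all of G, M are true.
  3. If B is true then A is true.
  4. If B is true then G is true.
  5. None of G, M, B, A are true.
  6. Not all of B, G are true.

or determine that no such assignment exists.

M = False, B = False, A = False, G = False

  (1) A=F, B=F — not both ✓
  (2) {G, M}: 0/2 true — not all ✓
  (3) B=F ⇒ A: vacuous ✓
  (4) B=F ⇒ G: vacuous ✓
  (5) {G, M, B, A}: 0 true — none ✓
  (6) {B, G}: 0/2 true — not all ✓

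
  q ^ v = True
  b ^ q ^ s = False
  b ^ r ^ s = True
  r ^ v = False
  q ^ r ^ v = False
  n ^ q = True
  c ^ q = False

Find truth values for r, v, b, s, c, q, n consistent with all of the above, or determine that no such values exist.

r = True; v = True; b = True; s = True; c = False; q = False; n = True

q ^ v = F ^ T = True ✓
b ^ q ^ s = T ^ F ^ T = False ✓
b ^ r ^ s = T ^ T ^ T = True ✓
r ^ v = T ^ T = False ✓
q ^ r ^ v = F ^ T ^ T = False ✓
n ^ q = T ^ F = True ✓
c ^ q = F ^ F = False ✓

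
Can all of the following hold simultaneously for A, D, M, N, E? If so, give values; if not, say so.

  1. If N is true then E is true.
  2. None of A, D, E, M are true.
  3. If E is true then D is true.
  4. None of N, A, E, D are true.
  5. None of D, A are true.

A = False; D = False; M = False; N = False; E = False

  (1) N=F ⇒ E: vacuous ✓
  (2) {A, D, E, M}: 0 true — none ✓
  (3) E=F ⇒ D: vacuous ✓
  (4) {N, A, E, D}: 0 true — none ✓
  (5) {D, A}: 0 true — none ✓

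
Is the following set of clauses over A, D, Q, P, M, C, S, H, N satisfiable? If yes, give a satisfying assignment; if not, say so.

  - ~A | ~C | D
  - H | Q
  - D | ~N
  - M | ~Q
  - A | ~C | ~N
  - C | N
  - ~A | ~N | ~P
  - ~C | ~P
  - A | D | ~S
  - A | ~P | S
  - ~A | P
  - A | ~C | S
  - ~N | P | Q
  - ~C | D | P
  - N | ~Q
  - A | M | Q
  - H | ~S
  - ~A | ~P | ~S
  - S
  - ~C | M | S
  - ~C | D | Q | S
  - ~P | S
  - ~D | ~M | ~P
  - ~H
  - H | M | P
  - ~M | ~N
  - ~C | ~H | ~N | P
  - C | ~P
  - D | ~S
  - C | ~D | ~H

The formula is unsatisfiable.

Case S = True:
  (H | ~S) forces H = True.
  Clause (~H) is falsified — contradiction.
Case S = False:
  Clause (S) is falsified — contradiction.
Both cases fail, so the formula is unsatisfiable.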